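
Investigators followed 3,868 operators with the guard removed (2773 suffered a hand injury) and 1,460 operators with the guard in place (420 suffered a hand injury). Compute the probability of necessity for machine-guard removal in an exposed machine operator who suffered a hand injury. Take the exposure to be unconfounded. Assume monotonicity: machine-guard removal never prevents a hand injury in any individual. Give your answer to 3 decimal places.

PN ≈ 0.599

p₁ = P(outcome | exposed) = 2773/3868 = 0.71691
p₀ = P(outcome | unexposed) = 420/1460 = 0.28767
Under exogeneity and monotonicity, PN = (p₁ − p₀) / p₁.
PN = (0.71691 − 0.28767) / 0.71691 = 0.42924 / 0.71691 ≈ 0.5987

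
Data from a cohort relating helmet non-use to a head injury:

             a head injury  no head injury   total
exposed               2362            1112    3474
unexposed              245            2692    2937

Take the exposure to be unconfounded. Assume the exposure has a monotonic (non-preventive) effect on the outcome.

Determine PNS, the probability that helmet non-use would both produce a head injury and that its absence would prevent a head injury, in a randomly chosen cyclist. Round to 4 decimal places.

p₁ = P(outcome | exposed) = 2362/3474 = 0.67991
p₀ = P(outcome | unexposed) = 245/2937 = 0.083418
Under exogeneity and monotonicity, PNS = p₁ − p₀.
PNS = 0.67991 − 0.083418 = 0.59649

PNS ≈ 0.5965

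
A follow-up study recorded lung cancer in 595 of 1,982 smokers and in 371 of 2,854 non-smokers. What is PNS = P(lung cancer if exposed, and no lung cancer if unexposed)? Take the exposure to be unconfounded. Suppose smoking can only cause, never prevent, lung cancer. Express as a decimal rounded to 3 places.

p₁ = P(outcome | exposed) = 595/1982 = 0.3002
p₀ = P(outcome | unexposed) = 371/2854 = 0.12999
Under exogeneity and monotonicity, PNS = p₁ − p₀.
PNS = 0.3002 − 0.12999 = 0.17021

PNS ≈ 0.170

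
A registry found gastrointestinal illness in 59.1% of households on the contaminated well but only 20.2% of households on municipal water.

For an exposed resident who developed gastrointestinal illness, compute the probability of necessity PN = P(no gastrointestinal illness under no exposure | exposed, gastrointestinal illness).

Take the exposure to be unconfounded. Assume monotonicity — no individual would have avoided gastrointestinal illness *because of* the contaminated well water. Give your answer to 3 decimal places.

p₁ = 0.591, p₀ = 0.202.
Under exogeneity and monotonicity, PN = (p₁ − p₀) / p₁.
PN = (0.591 − 0.202) / 0.591 = 0.389 / 0.591 ≈ 0.6582

PN ≈ 0.658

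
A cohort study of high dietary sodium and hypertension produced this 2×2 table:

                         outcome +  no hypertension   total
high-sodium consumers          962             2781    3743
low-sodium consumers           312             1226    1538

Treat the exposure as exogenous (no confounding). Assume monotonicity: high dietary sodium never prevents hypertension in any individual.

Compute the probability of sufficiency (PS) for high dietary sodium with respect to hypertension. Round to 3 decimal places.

PS ≈ 0.068

p₁ = P(outcome | exposed) = 962/3743 = 0.25701
p₀ = P(outcome | unexposed) = 312/1538 = 0.20286
Under exogeneity and monotonicity, PS = (p₁ − p₀)/(1 − p₀).
PS = (0.25701 − 0.20286) / 0.79714 ≈ 0.0679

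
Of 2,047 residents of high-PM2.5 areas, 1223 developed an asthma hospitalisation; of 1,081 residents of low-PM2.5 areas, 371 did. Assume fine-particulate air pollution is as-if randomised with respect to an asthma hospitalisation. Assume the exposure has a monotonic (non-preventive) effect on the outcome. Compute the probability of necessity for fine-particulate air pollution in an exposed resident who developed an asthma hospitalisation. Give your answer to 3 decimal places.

p₁ = P(outcome | exposed) = 1223/2047 = 0.59746
p₀ = P(outcome | unexposed) = 371/1081 = 0.3432
Under exogeneity and monotonicity, PN = (p₁ − p₀) / p₁.
PN = (0.59746 − 0.3432) / 0.59746 = 0.25426 / 0.59746 ≈ 0.4256

PN ≈ 0.426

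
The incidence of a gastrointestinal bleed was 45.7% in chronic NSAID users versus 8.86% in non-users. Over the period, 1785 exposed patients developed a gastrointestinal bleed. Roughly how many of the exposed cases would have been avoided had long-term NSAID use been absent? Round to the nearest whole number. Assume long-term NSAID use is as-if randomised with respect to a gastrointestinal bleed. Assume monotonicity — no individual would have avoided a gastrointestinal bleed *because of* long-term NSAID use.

p₁ = 0.457, p₀ = 0.0886.
PN = (p₁ − p₀)/p₁ = (0.457 − 0.0886) / 0.457 ≈ 0.80613.
Attributable cases ≈ PN × (exposed cases) = 0.80613 × 1785 ≈ 1438.94.

about 1439 cases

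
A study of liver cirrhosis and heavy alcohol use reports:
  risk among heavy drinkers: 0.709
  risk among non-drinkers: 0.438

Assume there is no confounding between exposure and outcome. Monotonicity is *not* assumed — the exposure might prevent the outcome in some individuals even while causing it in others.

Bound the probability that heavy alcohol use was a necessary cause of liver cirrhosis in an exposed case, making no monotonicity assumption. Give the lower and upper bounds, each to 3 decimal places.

Let p₁ = 0.709, p₀ = 0.438.
Under exogeneity alone the bounds on PN are max{0,(p₁−p₀)/p₁} ≤ PN ≤ min{1,(1−p₀)/p₁}.
  lower = (p₁ − p₀)/p₁ = 0.271 / 0.709 ≈ 0.3822
  upper = min{1, (1 − p₀)/p₁} = 0.562 / 0.709 ≈ 0.7927

0.382 ≤ PN ≤ 0.793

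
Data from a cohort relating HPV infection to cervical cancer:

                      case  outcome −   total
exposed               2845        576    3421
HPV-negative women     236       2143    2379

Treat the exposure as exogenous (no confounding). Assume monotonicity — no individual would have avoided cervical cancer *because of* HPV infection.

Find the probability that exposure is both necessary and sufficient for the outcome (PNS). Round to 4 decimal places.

p₁ = P(outcome | exposed) = 2845/3421 = 0.83163
p₀ = P(outcome | unexposed) = 236/2379 = 0.099201
Under exogeneity and monotonicity, PNS = p₁ − p₀.
PNS = 0.83163 − 0.099201 = 0.73243

PNS ≈ 0.7324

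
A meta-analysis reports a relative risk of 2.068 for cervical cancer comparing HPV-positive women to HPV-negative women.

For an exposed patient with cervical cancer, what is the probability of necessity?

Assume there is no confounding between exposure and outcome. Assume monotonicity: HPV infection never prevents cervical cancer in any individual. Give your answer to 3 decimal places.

Under exogeneity and monotonicity, PN = (RR − 1) / RR = 1 − 1/RR.
PN = (2.068 − 1) / 2.068 = 1.068 / 2.068 ≈ 0.5164

PN ≈ 0.516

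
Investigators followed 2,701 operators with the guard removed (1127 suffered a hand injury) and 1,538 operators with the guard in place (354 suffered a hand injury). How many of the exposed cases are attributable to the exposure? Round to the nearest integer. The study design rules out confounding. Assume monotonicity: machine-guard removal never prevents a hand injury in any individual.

p₁ = P(outcome | exposed) = 1127/2701 = 0.41725
p₀ = P(outcome | unexposed) = 354/1538 = 0.23017
PN = (p₁ − p₀)/p₁ = (0.41725 − 0.23017) / 0.41725 ≈ 0.44837.
Attributable cases ≈ PN × (exposed cases) = 0.44837 × 1127 ≈ 505.31.

about 505 cases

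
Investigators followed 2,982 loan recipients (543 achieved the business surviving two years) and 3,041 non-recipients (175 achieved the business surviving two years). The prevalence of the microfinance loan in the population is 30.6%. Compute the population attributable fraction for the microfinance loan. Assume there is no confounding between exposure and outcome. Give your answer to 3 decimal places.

PAF ≈ 0.398

p₁ = P(outcome | exposed) = 543/2982 = 0.18209
p₀ = P(outcome | unexposed) = 175/3041 = 0.057547
Overall risk P(Y=1) = π·p₁ + (1−π)·p₀ = 0.306×0.18209 + 0.694×0.057547 = 0.095658.
Under exogeneity, PAF = [P(Y=1) − p₀] / P(Y=1).
PAF = (0.095658 − 0.057547) / 0.095658 ≈ 0.3984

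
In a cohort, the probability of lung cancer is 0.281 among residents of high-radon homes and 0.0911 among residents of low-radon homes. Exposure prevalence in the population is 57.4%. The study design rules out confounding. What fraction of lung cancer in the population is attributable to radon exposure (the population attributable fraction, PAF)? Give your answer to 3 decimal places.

Let p₁ = 0.281, p₀ = 0.0911.
Overall risk P(Y=1) = π·p₁ + (1−π)·p₀ = 0.574×0.281 + 0.426×0.0911 = 0.2001.
Under exogeneity, PAF = [P(Y=1) − p₀] / P(Y=1).
PAF = (0.2001 − 0.0911) / 0.2001 ≈ 0.5447

PAF ≈ 0.545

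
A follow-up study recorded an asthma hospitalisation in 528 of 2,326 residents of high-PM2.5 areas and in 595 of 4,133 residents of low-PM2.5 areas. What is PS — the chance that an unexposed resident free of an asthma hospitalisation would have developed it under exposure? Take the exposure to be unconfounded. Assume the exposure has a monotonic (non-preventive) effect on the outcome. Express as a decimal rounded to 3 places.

PS ≈ 0.097

p₁ = P(outcome | exposed) = 528/2326 = 0.227
p₀ = P(outcome | unexposed) = 595/4133 = 0.14396
Under exogeneity and monotonicity, PS = (p₁ − p₀) / (1 − p₀).
PS = (0.227 − 0.14396) / (1 − 0.14396) = 0.083036 / 0.85604 ≈ 0.0970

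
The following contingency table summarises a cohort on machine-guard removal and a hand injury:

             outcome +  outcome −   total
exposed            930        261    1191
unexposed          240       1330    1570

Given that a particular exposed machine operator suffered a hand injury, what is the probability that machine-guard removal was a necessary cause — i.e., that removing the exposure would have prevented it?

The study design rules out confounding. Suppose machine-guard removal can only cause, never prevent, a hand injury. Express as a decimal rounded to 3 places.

p₁ = P(outcome | exposed) = 930/1191 = 0.78086
p₀ = P(outcome | unexposed) = 240/1570 = 0.15287
Under exogeneity and monotonicity, PN = (p₁ − p₀)/p₁.
PN = (0.78086 − 0.15287) / 0.78086 ≈ 0.8042

PN ≈ 0.804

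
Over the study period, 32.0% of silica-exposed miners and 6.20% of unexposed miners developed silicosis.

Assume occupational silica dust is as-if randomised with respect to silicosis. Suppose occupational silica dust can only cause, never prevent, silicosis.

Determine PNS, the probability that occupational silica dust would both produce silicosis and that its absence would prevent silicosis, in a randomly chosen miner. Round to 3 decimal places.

PNS ≈ 0.258

p₁ = 0.32, p₀ = 0.062.
Under exogeneity and monotonicity, PNS = p₁ − p₀.
PNS = 0.32 − 0.062 = 0.258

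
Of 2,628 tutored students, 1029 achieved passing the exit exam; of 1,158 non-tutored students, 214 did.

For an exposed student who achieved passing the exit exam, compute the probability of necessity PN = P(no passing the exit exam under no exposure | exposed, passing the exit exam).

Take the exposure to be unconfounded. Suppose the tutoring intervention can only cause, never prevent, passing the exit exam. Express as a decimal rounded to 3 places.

p₁ = P(outcome | exposed) = 1029/2628 = 0.39155
p₀ = P(outcome | unexposed) = 214/1158 = 0.1848
Under exogeneity and monotonicity, PN = (p₁ − p₀) / p₁.
PN = (0.39155 − 0.1848) / 0.39155 = 0.20675 / 0.39155 ≈ 0.5280

PN ≈ 0.528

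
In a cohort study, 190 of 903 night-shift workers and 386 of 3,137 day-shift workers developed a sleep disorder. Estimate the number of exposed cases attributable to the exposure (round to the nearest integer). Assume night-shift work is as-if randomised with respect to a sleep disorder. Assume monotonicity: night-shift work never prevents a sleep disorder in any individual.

p₁ = P(outcome | exposed) = 190/903 = 0.21041
p₀ = P(outcome | unexposed) = 386/3137 = 0.12305
PN = (p₁ − p₀)/p₁ = (0.21041 − 0.12305) / 0.21041 ≈ 0.41520.
Attributable cases ≈ PN × (exposed cases) = 0.41520 × 190 ≈ 78.89.

about 79 cases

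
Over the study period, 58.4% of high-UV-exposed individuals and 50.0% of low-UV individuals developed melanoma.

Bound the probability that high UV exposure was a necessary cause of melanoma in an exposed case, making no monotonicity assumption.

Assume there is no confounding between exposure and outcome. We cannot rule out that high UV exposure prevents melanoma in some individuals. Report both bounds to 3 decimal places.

0.144 ≤ PN ≤ 0.856

p₁ = 0.584, p₀ = 0.5.
Under exogeneity alone the bounds on PN are max{0,(p₁−p₀)/p₁} ≤ PN ≤ min{1,(1−p₀)/p₁}.
  lower = (p₁ − p₀)/p₁ = 0.084 / 0.584 ≈ 0.1438
  upper = min{1, (1 − p₀)/p₁} = 0.5 / 0.584 ≈ 0.8562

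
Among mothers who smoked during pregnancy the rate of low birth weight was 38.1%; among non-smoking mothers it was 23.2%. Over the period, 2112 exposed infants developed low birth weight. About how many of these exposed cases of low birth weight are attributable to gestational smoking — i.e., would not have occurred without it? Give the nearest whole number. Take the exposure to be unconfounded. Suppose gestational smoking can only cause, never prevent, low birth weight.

about 826 cases

p₁ = 0.381, p₀ = 0.232.
PN = (p₁ − p₀)/p₁ = (0.381 − 0.232) / 0.381 ≈ 0.39108.
Attributable cases ≈ PN × (exposed cases) = 0.39108 × 2112 ≈ 825.95.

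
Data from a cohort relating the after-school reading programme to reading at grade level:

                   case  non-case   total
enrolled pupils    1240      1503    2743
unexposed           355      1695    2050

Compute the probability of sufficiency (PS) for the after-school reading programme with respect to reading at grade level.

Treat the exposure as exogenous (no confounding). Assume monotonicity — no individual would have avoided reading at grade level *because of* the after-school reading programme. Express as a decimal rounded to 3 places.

p₁ = P(outcome | exposed) = 1240/2743 = 0.45206
p₀ = P(outcome | unexposed) = 355/2050 = 0.17317
Under exogeneity and monotonicity, PS = (p₁ − p₀) / (1 − p₀).
PS = (0.45206 − 0.17317) / (1 − 0.17317) = 0.27889 / 0.82683 ≈ 0.3373

PS ≈ 0.337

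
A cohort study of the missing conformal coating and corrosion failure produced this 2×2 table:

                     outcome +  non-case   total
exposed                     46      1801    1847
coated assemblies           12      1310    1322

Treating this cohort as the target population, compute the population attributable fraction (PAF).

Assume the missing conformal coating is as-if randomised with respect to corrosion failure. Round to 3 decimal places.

p₁ = P(outcome | exposed) = 46/1847 = 0.024905
p₀ = P(outcome | unexposed) = 12/1322 = 0.0090772
Exposure prevalence π = 1847/3169 = 0.58283; overall risk P(Y=1) = 0.018302.
Under exogeneity, PAF = [P(Y=1) − p₀]/P(Y=1).
PAF = (0.018302 − 0.0090772) / 0.018302 ≈ 0.5040

PAF ≈ 0.504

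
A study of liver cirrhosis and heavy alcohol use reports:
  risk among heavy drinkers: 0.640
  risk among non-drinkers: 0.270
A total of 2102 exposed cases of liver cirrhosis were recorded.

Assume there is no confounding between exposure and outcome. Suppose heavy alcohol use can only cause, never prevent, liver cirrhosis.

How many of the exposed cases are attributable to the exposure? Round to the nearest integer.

Let p₁ = 0.64, p₀ = 0.27.
PN = (p₁ − p₀)/p₁ = (0.64 − 0.27) / 0.64 ≈ 0.57812.
Attributable cases ≈ PN × (exposed cases) = 0.57812 × 2102 ≈ 1215.22.

about 1215 cases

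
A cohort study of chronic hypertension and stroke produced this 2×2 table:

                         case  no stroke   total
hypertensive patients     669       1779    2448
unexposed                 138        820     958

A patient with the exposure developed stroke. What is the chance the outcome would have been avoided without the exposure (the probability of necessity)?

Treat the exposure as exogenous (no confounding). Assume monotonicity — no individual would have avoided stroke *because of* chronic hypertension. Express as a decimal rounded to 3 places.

p₁ = P(outcome | exposed) = 669/2448 = 0.27328
p₀ = P(outcome | unexposed) = 138/958 = 0.14405
Under exogeneity and monotonicity, PN = (p₁ − p₀)/p₁.
PN = (0.27328 − 0.14405) / 0.27328 ≈ 0.4729

PN ≈ 0.473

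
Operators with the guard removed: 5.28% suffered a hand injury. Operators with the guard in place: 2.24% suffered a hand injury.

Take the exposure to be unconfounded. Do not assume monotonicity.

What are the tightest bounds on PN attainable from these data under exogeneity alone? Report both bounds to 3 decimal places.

0.576 ≤ PN ≤ 1.000

p₁ = 0.0528, p₀ = 0.0224.
Under exogeneity alone the bounds on PN are max{0,(p₁−p₀)/p₁} ≤ PN ≤ min{1,(1−p₀)/p₁}.
  lower = (p₁ − p₀)/p₁ = 0.0304 / 0.0528 ≈ 0.5758
  upper = min{1, (1 − p₀)/p₁} = 0.9776 / 0.0528 ≈ 18.5152 → capped at 1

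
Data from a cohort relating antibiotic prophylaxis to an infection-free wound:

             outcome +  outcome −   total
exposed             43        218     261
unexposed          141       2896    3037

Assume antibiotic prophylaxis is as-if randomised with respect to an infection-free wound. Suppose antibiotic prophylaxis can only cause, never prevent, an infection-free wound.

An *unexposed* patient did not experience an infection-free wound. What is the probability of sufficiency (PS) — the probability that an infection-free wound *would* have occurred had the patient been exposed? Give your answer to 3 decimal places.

p₁ = P(outcome | exposed) = 43/261 = 0.16475
p₀ = P(outcome | unexposed) = 141/3037 = 0.046427
Under exogeneity and monotonicity, PS = (p₁ − p₀)/(1 − p₀).
PS = (0.16475 − 0.046427) / 0.95357 ≈ 0.1241

PS ≈ 0.124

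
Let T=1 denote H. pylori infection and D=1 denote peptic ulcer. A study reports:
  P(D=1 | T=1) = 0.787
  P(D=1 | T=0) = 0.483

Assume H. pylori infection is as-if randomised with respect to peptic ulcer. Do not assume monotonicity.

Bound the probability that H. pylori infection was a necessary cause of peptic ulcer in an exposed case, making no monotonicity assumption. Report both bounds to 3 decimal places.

0.386 ≤ PN ≤ 0.657

Let p₁ = 0.787, p₀ = 0.483.
Under exogeneity alone the bounds on PN are max{0,(p₁−p₀)/p₁} ≤ PN ≤ min{1,(1−p₀)/p₁}.
  lower = (p₁ − p₀)/p₁ = 0.304 / 0.787 ≈ 0.3863
  upper = min{1, (1 − p₀)/p₁} = 0.517 / 0.787 ≈ 0.6569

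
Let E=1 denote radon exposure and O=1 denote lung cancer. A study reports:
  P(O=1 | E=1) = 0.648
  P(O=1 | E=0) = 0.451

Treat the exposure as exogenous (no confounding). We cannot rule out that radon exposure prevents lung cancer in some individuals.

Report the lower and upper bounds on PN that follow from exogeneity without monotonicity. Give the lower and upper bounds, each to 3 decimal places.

0.304 ≤ PN ≤ 0.847

Let p₁ = 0.648, p₀ = 0.451.
Under exogeneity alone the bounds on PN are max{0,(p₁−p₀)/p₁} ≤ PN ≤ min{1,(1−p₀)/p₁}.
  lower = (p₁ − p₀)/p₁ = 0.197 / 0.648 ≈ 0.3040
  upper = min{1, (1 − p₀)/p₁} = 0.549 / 0.648 ≈ 0.8472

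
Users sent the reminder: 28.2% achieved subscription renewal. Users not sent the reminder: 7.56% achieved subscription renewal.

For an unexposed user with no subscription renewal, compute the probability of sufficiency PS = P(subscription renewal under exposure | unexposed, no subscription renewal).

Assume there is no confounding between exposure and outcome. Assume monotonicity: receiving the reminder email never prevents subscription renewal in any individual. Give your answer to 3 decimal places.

PS ≈ 0.223

p₁ = 0.282, p₀ = 0.0756.
Under exogeneity and monotonicity, PS = (p₁ − p₀) / (1 − p₀).
PS = (0.282 − 0.0756) / (1 − 0.0756) = 0.2064 / 0.9244 ≈ 0.2233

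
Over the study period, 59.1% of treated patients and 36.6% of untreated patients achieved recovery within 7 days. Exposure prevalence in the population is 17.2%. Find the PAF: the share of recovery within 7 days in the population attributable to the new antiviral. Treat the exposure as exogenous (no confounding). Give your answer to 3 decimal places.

p₁ = 0.591, p₀ = 0.366.
Overall risk P(Y=1) = π·p₁ + (1−π)·p₀ = 0.172×0.591 + 0.828×0.366 = 0.4047.
Under exogeneity, PAF = [P(Y=1) − p₀] / P(Y=1).
PAF = (0.4047 − 0.366) / 0.4047 ≈ 0.0956

PAF ≈ 0.096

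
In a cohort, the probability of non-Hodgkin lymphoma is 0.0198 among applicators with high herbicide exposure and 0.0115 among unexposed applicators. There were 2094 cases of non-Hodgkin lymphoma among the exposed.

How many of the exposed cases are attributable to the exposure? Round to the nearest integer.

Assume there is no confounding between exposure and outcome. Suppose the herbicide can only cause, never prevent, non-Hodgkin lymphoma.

Let p₁ = 0.0198, p₀ = 0.0115.
PN = (p₁ − p₀)/p₁ = (0.0198 − 0.0115) / 0.0198 ≈ 0.41919.
Attributable cases ≈ PN × (exposed cases) = 0.41919 × 2094 ≈ 877.79.

about 878 cases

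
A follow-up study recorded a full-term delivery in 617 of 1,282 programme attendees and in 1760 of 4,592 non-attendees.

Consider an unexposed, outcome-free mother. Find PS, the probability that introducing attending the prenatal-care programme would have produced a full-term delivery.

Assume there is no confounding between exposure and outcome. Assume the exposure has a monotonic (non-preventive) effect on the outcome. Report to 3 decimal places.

p₁ = P(outcome | exposed) = 617/1282 = 0.48128
p₀ = P(outcome | unexposed) = 1760/4592 = 0.38328
Under exogeneity and monotonicity, PS = (p₁ − p₀) / (1 − p₀).
PS = (0.48128 − 0.38328) / (1 − 0.38328) = 0.098004 / 0.61672 ≈ 0.1589

PS ≈ 0.159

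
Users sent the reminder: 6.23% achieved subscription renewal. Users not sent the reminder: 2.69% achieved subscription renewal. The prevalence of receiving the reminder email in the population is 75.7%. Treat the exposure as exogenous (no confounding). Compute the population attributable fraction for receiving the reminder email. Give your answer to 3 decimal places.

PAF ≈ 0.499

p₁ = 0.0623, p₀ = 0.0269.
Overall risk P(Y=1) = π·p₁ + (1−π)·p₀ = 0.757×0.0623 + 0.243×0.0269 = 0.053698.
Under exogeneity, PAF = [P(Y=1) − p₀] / P(Y=1).
PAF = (0.053698 − 0.0269) / 0.053698 ≈ 0.4990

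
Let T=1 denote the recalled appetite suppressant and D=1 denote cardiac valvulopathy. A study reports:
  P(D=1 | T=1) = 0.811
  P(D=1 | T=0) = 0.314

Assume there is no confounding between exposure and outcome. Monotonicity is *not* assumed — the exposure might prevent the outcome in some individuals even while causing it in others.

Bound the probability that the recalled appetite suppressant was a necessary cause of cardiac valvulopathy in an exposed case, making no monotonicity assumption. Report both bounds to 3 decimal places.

Let p₁ = 0.811, p₀ = 0.314.
Under exogeneity alone the bounds on PN are max{0,(p₁−p₀)/p₁} ≤ PN ≤ min{1,(1−p₀)/p₁}.
  lower = (p₁ − p₀)/p₁ = 0.497 / 0.811 ≈ 0.6128
  upper = min{1, (1 − p₀)/p₁} = 0.686 / 0.811 ≈ 0.8459

0.613 ≤ PN ≤ 0.846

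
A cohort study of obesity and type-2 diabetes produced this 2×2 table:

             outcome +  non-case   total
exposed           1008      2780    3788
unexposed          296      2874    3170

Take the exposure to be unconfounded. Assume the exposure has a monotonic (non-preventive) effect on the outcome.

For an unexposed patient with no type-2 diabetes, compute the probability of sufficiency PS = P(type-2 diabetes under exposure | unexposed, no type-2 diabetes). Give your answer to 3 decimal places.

PS ≈ 0.191

p₁ = P(outcome | exposed) = 1008/3788 = 0.2661
p₀ = P(outcome | unexposed) = 296/3170 = 0.093375
Under exogeneity and monotonicity, PS = (p₁ − p₀)/(1 − p₀).
PS = (0.2661 − 0.093375) / 0.90662 ≈ 0.1905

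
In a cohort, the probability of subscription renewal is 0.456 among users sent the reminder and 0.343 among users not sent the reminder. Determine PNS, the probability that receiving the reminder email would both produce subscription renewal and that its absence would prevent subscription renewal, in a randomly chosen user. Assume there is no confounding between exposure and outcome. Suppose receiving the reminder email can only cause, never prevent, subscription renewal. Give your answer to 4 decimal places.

Let p₁ = 0.456, p₀ = 0.343.
Under exogeneity and monotonicity, PNS = p₁ − p₀.
PNS = 0.456 − 0.343 = 0.113

PNS ≈ 0.1130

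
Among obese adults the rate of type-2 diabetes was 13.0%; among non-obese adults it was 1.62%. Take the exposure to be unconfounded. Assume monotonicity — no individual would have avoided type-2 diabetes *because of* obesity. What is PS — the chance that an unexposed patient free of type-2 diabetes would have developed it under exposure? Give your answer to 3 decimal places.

PS ≈ 0.116

p₁ = 0.13, p₀ = 0.0162.
Under exogeneity and monotonicity, PS = (p₁ − p₀) / (1 − p₀).
PS = (0.13 − 0.0162) / (1 − 0.0162) = 0.1138 / 0.9838 ≈ 0.1157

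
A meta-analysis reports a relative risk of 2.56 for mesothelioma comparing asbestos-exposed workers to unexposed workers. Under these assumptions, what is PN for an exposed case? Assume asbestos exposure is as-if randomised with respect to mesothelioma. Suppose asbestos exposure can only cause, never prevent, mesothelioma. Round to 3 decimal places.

Under exogeneity and monotonicity, PN = (RR − 1) / RR = 1 − 1/RR.
PN = (2.56 − 1) / 2.56 = 1.56 / 2.56 ≈ 0.6094

PN ≈ 0.609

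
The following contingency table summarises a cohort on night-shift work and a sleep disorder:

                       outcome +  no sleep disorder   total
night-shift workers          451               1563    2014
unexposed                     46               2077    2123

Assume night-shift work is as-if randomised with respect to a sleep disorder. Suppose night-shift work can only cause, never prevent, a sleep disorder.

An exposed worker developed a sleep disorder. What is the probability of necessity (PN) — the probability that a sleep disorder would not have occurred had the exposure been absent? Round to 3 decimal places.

PN ≈ 0.903

p₁ = P(outcome | exposed) = 451/2014 = 0.22393
p₀ = P(outcome | unexposed) = 46/2123 = 0.021667
Under exogeneity and monotonicity, PN = (p₁ − p₀)/p₁.
PN = (0.22393 − 0.021667) / 0.22393 ≈ 0.9032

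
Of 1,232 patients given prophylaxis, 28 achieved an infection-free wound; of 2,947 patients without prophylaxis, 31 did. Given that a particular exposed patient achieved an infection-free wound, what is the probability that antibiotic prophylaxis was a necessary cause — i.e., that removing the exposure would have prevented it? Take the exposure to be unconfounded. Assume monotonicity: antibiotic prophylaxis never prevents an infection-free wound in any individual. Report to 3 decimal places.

p₁ = P(outcome | exposed) = 28/1232 = 0.022727
p₀ = P(outcome | unexposed) = 31/2947 = 0.010519
Under exogeneity and monotonicity, PN = (p₁ − p₀) / p₁.
PN = (0.022727 − 0.010519) / 0.022727 = 0.012208 / 0.022727 ≈ 0.5372

PN ≈ 0.537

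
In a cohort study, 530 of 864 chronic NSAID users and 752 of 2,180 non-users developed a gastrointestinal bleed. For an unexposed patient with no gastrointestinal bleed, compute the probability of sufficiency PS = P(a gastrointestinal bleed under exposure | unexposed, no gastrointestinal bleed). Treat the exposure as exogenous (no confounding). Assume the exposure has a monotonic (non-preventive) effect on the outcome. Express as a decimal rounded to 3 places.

p₁ = P(outcome | exposed) = 530/864 = 0.61343
p₀ = P(outcome | unexposed) = 752/2180 = 0.34495
Under exogeneity and monotonicity, PS = (p₁ − p₀) / (1 − p₀).
PS = (0.61343 − 0.34495) / (1 − 0.34495) = 0.26847 / 0.65505 ≈ 0.4099

PS ≈ 0.410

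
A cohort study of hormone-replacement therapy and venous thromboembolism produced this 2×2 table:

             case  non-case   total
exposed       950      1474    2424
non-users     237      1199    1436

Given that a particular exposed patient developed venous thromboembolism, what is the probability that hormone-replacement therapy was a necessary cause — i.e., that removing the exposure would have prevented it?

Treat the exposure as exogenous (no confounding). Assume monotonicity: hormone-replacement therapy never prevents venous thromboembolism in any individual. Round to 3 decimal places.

PN ≈ 0.579

p₁ = P(outcome | exposed) = 950/2424 = 0.39191
p₀ = P(outcome | unexposed) = 237/1436 = 0.16504
Under exogeneity and monotonicity, PN = (p₁ − p₀)/p₁.
PN = (0.39191 − 0.16504) / 0.39191 ≈ 0.5789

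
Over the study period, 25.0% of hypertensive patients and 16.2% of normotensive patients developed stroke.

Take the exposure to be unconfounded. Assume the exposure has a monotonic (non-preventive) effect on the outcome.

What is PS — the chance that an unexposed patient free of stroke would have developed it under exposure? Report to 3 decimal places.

PS ≈ 0.105

p₁ = 0.25, p₀ = 0.162.
Under exogeneity and monotonicity, PS = (p₁ − p₀) / (1 − p₀).
PS = (0.25 − 0.162) / (1 − 0.162) = 0.088 / 0.838 ≈ 0.1050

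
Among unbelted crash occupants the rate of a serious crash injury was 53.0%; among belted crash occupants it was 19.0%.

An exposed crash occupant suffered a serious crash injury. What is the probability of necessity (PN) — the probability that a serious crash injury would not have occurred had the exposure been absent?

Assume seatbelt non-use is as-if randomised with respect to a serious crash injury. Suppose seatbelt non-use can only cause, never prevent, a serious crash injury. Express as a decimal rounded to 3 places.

PN ≈ 0.642

p₁ = 0.53, p₀ = 0.19.
Under exogeneity and monotonicity, PN = (p₁ − p₀) / p₁.
PN = (0.53 − 0.19) / 0.53 = 0.34 / 0.53 ≈ 0.6415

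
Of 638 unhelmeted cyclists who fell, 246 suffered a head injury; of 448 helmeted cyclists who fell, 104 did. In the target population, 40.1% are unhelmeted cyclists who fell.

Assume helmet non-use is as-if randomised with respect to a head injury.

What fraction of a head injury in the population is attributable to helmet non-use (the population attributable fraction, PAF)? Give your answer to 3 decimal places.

p₁ = P(outcome | exposed) = 246/638 = 0.38558
p₀ = P(outcome | unexposed) = 104/448 = 0.23214
Overall risk P(Y=1) = π·p₁ + (1−π)·p₀ = 0.401×0.38558 + 0.599×0.23214 = 0.29367.
Under exogeneity, PAF = [P(Y=1) − p₀] / P(Y=1).
PAF = (0.29367 − 0.23214) / 0.29367 ≈ 0.2095

PAF ≈ 0.210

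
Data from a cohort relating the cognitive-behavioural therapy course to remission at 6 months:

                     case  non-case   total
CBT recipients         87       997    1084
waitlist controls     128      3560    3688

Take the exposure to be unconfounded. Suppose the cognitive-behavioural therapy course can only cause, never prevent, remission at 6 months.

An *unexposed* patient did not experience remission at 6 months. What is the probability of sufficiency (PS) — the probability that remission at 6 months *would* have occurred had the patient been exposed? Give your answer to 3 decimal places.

p₁ = P(outcome | exposed) = 87/1084 = 0.080258
p₀ = P(outcome | unexposed) = 128/3688 = 0.034707
Under exogeneity and monotonicity, PS = (p₁ − p₀)/(1 − p₀).
PS = (0.080258 − 0.034707) / 0.96529 ≈ 0.0472

PS ≈ 0.047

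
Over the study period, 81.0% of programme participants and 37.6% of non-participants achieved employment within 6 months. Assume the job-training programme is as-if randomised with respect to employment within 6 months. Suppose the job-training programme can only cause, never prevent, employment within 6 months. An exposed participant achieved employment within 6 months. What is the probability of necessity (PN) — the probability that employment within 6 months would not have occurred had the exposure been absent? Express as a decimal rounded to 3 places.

p₁ = 0.81, p₀ = 0.376.
Under exogeneity and monotonicity, PN = (p₁ − p₀) / p₁.
PN = (0.81 − 0.376) / 0.81 = 0.434 / 0.81 ≈ 0.5358

PN ≈ 0.536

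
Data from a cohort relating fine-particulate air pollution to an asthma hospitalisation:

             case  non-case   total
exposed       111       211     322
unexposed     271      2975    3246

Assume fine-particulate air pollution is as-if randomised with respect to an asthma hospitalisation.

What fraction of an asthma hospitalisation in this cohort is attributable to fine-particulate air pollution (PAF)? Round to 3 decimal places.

PAF ≈ 0.220

p₁ = P(outcome | exposed) = 111/322 = 0.34472
p₀ = P(outcome | unexposed) = 271/3246 = 0.083487
Exposure prevalence π = 322/3568 = 0.090247; overall risk P(Y=1) = 0.10706.
Under exogeneity, PAF = [P(Y=1) − p₀]/P(Y=1).
PAF = (0.10706 − 0.083487) / 0.10706 ≈ 0.2202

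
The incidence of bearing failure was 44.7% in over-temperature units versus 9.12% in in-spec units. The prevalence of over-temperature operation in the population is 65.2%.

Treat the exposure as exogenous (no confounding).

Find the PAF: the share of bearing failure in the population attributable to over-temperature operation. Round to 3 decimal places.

PAF ≈ 0.718

p₁ = 0.447, p₀ = 0.0912.
Overall risk P(Y=1) = π·p₁ + (1−π)·p₀ = 0.652×0.447 + 0.348×0.0912 = 0.32318.
Under exogeneity, PAF = [P(Y=1) − p₀] / P(Y=1).
PAF = (0.32318 − 0.0912) / 0.32318 ≈ 0.7178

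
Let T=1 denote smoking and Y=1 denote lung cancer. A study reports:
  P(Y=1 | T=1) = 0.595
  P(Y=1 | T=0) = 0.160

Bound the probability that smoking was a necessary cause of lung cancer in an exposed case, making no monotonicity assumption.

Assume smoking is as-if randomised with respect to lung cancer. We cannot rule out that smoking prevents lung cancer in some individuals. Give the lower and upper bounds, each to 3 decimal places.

0.731 ≤ PN ≤ 1.000

Let p₁ = 0.595, p₀ = 0.16.
Under exogeneity alone the bounds on PN are max{0,(p₁−p₀)/p₁} ≤ PN ≤ min{1,(1−p₀)/p₁}.
  lower = (p₁ − p₀)/p₁ = 0.435 / 0.595 ≈ 0.7311
  upper = min{1, (1 − p₀)/p₁} = 0.84 / 0.595 ≈ 1.4118 → capped at 1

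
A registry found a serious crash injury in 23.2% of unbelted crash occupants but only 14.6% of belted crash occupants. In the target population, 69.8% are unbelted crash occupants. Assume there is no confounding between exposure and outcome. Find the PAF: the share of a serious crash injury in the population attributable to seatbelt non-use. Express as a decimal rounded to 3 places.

PAF ≈ 0.291

p₁ = 0.232, p₀ = 0.146.
Overall risk P(Y=1) = π·p₁ + (1−π)·p₀ = 0.698×0.232 + 0.302×0.146 = 0.20603.
Under exogeneity, PAF = [P(Y=1) − p₀] / P(Y=1).
PAF = (0.20603 − 0.146) / 0.20603 ≈ 0.2914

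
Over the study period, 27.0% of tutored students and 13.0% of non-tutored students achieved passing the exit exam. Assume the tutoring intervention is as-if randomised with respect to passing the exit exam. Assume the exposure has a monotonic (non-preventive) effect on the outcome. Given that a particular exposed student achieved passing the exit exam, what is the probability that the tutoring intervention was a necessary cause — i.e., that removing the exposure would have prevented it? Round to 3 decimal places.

PN ≈ 0.519

p₁ = 0.27, p₀ = 0.13.
Under exogeneity and monotonicity, PN = (p₁ − p₀) / p₁.
PN = (0.27 − 0.13) / 0.27 = 0.14 / 0.27 ≈ 0.5185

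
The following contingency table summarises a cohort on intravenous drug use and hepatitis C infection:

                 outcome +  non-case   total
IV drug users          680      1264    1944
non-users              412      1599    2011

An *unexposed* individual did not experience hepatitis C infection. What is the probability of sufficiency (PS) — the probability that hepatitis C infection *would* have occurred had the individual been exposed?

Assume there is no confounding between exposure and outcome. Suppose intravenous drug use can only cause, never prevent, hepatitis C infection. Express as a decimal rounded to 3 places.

p₁ = P(outcome | exposed) = 680/1944 = 0.34979
p₀ = P(outcome | unexposed) = 412/2011 = 0.20487
Under exogeneity and monotonicity, PS = (p₁ − p₀) / (1 − p₀).
PS = (0.34979 − 0.20487) / (1 − 0.20487) = 0.14492 / 0.79513 ≈ 0.1823

PS ≈ 0.182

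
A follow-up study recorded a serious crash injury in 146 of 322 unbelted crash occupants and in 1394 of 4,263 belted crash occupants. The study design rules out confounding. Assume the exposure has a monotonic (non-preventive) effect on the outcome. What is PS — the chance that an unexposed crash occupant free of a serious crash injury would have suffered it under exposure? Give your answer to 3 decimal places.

p₁ = P(outcome | exposed) = 146/322 = 0.45342
p₀ = P(outcome | unexposed) = 1394/4263 = 0.327
Under exogeneity and monotonicity, PS = (p₁ − p₀) / (1 − p₀).
PS = (0.45342 − 0.327) / (1 − 0.327) = 0.12642 / 0.673 ≈ 0.1878

PS ≈ 0.188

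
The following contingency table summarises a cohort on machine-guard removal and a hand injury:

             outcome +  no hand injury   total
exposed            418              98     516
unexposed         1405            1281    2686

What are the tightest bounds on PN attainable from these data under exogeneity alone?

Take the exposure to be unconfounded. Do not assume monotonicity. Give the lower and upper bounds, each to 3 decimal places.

p₁ = P(outcome | exposed) = 418/516 = 0.81008
p₀ = P(outcome | unexposed) = 1405/2686 = 0.52308
Under exogeneity alone the bounds on PN are max{0,(p₁−p₀)/p₁} ≤ PN ≤ min{1,(1−p₀)/p₁}.
  lower = (p₁ − p₀)/p₁ = 0.28699 / 0.81008 ≈ 0.3543
  upper = min{1, (1 − p₀)/p₁} = 0.47692 / 0.81008 ≈ 0.5887

0.354 ≤ PN ≤ 0.589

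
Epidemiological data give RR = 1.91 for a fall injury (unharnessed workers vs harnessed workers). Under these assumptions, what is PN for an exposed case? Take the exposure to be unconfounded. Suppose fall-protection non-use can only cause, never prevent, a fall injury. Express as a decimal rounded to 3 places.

Under exogeneity and monotonicity, PN = (RR − 1) / RR = 1 − 1/RR.
PN = (1.91 − 1) / 1.91 = 0.91 / 1.91 ≈ 0.4764

PN ≈ 0.476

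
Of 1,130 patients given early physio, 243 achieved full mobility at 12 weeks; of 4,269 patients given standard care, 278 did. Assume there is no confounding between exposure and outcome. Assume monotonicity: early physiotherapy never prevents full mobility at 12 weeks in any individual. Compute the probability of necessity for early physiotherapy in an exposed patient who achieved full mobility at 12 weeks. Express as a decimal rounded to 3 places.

p₁ = P(outcome | exposed) = 243/1130 = 0.21504
p₀ = P(outcome | unexposed) = 278/4269 = 0.065121
Under exogeneity and monotonicity, PN = (p₁ − p₀) / p₁.
PN = (0.21504 − 0.065121) / 0.21504 = 0.14992 / 0.21504 ≈ 0.6972

PN ≈ 0.697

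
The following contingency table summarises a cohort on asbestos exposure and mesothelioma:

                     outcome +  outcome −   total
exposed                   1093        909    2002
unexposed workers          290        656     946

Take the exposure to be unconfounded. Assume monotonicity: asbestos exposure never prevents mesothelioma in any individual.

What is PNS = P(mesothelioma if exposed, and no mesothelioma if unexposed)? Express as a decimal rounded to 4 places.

PNS ≈ 0.2394

p₁ = P(outcome | exposed) = 1093/2002 = 0.54595
p₀ = P(outcome | unexposed) = 290/946 = 0.30655
Under exogeneity and monotonicity, PNS = p₁ − p₀.
PNS = 0.54595 − 0.30655 = 0.2394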